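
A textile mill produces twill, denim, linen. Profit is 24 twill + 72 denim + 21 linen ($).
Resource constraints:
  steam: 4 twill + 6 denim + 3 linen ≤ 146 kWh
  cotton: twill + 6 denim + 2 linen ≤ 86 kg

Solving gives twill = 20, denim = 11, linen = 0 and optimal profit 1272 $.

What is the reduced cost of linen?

-7

Both steam and cotton are binding at x*.
The binding rows give the dual system: 4·y_steam + 1·y_cotton = 24 and 6·y_steam + 6·y_cotton = 72.
Solving: y_steam = 4, y_cotton = 8.
Reduced cost of linen: c₃ − yᵀa₃ = 21 − (4·3 + 8·2) = 21 − 28 = -7.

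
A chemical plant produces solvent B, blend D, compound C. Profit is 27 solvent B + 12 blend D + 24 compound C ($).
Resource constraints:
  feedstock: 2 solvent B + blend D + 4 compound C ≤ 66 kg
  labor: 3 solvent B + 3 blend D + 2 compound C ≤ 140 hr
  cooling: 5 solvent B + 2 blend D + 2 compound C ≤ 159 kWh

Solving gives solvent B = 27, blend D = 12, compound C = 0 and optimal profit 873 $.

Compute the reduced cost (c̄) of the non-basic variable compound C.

At the optimum: feedstock uses 66 of 66 (binding); labor uses 117 of 140 (slack = 23); cooling uses 159 of 159 (binding).
Since labor is not tight, its dual is 0.
Dual feasibility on the basic columns requires 2·y_feedstock + 5·y_cooling = 27, 1·y_feedstock + 2·y_cooling = 12.
→ y_feedstock = 6 and y_cooling = 3.
Reduced cost of compound C: c₃ − yᵀa₃ = 24 − (6·4 + 3·2) = 24 − 30 = -6.

-6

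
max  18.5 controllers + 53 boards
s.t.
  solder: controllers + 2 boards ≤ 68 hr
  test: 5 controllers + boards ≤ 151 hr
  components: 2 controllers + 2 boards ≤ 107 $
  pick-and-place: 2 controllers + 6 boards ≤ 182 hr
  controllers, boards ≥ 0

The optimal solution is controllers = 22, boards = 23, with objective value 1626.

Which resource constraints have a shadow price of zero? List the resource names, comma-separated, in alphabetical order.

components, test

solder: 68/68 (binding)
test: 133/151 (slack 18)
components: 90/107 (slack 17)
pick-and-place: 182/182 (binding)
By complementary slackness, a constraint with positive slack has shadow price 0 → components, test.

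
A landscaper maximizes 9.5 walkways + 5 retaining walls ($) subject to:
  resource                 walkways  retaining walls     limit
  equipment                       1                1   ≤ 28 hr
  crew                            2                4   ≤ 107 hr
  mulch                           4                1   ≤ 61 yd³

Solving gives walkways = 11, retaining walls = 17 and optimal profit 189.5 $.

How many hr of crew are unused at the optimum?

crew used = 2·11 + 4·17 = 90; slack = 107 − 90 = 17.

17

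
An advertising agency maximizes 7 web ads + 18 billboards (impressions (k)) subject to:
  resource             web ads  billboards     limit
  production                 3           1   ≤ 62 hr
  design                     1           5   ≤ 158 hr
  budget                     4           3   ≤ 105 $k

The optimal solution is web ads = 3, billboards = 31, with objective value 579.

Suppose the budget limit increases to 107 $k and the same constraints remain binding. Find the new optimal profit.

581

Check each constraint at x*: production 40/62 (slack 22); design 158/158 (tight); budget 105/105 (tight).
Since production is not tight, its dual is 0.
The binding rows give the dual system: 1·y_design + 4·y_budget = 7 and 5·y_design + 3·y_budget = 18.
Solving: y_design = 3, y_budget = 1.
Δz = y_budget·Δb = 1 × (2) = 2, so new z* = 579 + 2 = 581.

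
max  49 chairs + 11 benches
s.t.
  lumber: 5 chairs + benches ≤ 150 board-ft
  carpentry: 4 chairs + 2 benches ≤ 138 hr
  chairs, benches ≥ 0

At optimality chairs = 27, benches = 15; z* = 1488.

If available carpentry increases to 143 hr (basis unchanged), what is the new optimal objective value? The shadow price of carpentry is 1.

Δb = 5, so new z* = 1488 + (1)·(5) = 1488 + 5 = 1493.

1493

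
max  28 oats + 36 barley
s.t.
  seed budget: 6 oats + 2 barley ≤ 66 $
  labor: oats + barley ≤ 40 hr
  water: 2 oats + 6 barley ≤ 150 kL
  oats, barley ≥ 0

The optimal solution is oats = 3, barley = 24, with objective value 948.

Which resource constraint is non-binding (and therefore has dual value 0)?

seed budget: 66/66 (binding)
labor: 27/40 (slack 13)
water: 150/150 (binding)
By complementary slackness, a constraint with positive slack has shadow price 0 → labor.

labor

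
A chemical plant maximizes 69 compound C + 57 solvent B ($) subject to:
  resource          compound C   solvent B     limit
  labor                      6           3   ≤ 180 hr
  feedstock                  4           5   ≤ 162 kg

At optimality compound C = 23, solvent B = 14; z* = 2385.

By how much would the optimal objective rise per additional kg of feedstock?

Both labor and feedstock are binding at x*.
Dual feasibility on the basic columns requires 6·y_labor + 4·y_feedstock = 69, 3·y_labor + 5·y_feedstock = 57.
Solving: y_labor = 6.5, y_feedstock = 7.5.
Shadow price of feedstock = 7.5.

7.5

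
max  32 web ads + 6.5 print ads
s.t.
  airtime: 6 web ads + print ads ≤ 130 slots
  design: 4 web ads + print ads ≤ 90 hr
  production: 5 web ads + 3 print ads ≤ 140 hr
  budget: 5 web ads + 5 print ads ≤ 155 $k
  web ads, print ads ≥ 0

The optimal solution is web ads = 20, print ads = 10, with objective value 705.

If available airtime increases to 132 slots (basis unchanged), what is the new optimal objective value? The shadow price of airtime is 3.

711

Δb = 2, so new z* = 705 + (3)·(2) = 705 + 6 = 711.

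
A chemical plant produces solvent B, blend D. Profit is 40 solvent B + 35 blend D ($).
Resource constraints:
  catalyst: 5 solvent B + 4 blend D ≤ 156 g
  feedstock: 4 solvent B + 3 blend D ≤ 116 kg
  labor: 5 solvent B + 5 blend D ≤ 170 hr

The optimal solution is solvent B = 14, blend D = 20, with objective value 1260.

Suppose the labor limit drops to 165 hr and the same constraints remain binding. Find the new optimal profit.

1240

At the optimum: catalyst uses 150 of 156 (slack = 6); feedstock uses 116 of 116 (binding); labor uses 170 of 170 (binding).
Slack constraints have shadow price 0 (complementary slackness).
The binding rows give the dual system: 4·y_feedstock + 5·y_labor = 40 and 3·y_feedstock + 5·y_labor = 35.
Solving: y_feedstock = 5, y_labor = 4.
Δz = y_labor·Δb = 4 × (-5) = -20, so new z* = 1260 − 20 = 1240.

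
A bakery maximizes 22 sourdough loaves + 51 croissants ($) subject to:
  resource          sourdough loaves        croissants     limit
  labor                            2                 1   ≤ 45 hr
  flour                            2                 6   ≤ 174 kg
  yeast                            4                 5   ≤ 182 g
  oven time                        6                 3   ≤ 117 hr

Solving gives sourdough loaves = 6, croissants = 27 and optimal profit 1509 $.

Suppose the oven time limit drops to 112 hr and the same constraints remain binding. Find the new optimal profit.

Binding: flour and oven time. Non-binding: labor (6 unused), yeast (23 unused).
By complementary slackness, y = 0 for the non-binding constraints.
The binding rows give the dual system: 2·y_flour + 6·y_oven time = 22 and 6·y_flour + 3·y_oven time = 51.
→ y_flour = 8 and y_oven time = 1.
Δz = y_oven time·Δb = 1 × (-5) = -5, so new z* = 1509 − 5 = 1504.

1504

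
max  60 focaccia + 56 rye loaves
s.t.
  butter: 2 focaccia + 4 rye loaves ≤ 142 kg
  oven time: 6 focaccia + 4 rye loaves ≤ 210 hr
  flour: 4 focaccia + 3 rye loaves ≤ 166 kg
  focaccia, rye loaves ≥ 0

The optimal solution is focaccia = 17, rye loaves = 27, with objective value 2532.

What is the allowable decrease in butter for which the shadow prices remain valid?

Binding constraints: butter, oven time. The basis is B = [[2,4],[6,4]] with det -16.
Per unit decrease in butter, x* moves by d = (0.25, -0.375).
The basis stays optimal until rye loaves reaches 0; allowable decrease = 72 kg.

72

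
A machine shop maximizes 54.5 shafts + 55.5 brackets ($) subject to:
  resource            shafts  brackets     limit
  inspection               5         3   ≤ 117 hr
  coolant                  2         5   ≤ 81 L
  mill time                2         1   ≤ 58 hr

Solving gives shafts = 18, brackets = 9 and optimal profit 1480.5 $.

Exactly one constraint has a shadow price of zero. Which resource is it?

mill time

inspection: 117/117 (binding)
coolant: 81/81 (binding)
mill time: 45/58 (slack 13)
By complementary slackness, a constraint with positive slack has shadow price 0 → mill time.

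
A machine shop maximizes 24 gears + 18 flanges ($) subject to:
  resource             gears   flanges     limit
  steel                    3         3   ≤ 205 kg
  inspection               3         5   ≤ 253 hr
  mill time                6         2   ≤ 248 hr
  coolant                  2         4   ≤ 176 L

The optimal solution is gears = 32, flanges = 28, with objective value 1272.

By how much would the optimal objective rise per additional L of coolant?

At the optimum: steel uses 180 of 205 (slack = 25); inspection uses 236 of 253 (slack = 17); mill time uses 248 of 248 (binding); coolant uses 176 of 176 (binding).
By complementary slackness, y = 0 for the non-binding constraints.
Dual feasibility on the basic columns requires 6·y_mill time + 2·y_coolant = 24, 2·y_mill time + 4·y_coolant = 18.
→ y_mill time = 3 and y_coolant = 3.
Shadow price of coolant = 3.

3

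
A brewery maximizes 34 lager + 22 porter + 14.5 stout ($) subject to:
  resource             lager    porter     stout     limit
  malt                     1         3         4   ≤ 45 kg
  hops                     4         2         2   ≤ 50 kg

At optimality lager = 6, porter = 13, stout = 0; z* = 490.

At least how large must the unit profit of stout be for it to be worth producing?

Check each constraint at x*: malt 45/45 (tight); hops 50/50 (tight).
From A_Bᵀ y = c: 1·y_malt + 4·y_hops = 34; 3·y_malt + 2·y_hops = 22.
This yields shadow prices y_malt = 2, y_hops = 8.
stout enters the basis when its profit ≥ yᵀa₃ = 2·4 + 8·2 = 24.

24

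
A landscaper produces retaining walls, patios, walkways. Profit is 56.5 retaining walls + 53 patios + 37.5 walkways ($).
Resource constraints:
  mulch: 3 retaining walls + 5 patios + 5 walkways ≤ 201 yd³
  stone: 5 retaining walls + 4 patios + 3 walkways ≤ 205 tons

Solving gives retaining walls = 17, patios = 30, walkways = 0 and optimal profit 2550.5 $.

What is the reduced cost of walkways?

-6

Check each constraint at x*: mulch 201/201 (tight); stone 205/205 (tight).
The binding rows give the dual system: 3·y_mulch + 5·y_stone = 56.5 and 5·y_mulch + 4·y_stone = 53.
This yields shadow prices y_mulch = 3, y_stone = 9.5.
Reduced cost of walkways: c₃ − yᵀa₃ = 37.5 − (3·5 + 9.5·3) = 37.5 − 43.5 = -6.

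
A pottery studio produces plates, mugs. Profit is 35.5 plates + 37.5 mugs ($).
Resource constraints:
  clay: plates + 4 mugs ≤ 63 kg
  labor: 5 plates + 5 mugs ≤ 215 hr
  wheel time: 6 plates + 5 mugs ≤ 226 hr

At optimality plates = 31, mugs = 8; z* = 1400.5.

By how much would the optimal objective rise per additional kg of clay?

Check each constraint at x*: clay 63/63 (tight); labor 195/215 (slack 20); wheel time 226/226 (tight).
By complementary slackness, y = 0 for the non-binding constraint.
The binding rows give the dual system: 1·y_clay + 6·y_wheel time = 35.5 and 4·y_clay + 5·y_wheel time = 37.5.
→ y_clay = 2.5 and y_wheel time = 5.5.
Shadow price of clay = 2.5.

2.5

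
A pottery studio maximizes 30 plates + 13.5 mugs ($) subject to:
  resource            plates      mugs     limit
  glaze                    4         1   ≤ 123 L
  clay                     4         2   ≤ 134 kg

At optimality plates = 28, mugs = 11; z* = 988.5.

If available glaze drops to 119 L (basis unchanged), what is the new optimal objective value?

982.5

At the optimum: glaze uses 123 of 123 (binding); clay uses 134 of 134 (binding).
Dual feasibility on the basic columns requires 4·y_glaze + 4·y_clay = 30, 1·y_glaze + 2·y_clay = 13.5.
This yields shadow prices y_glaze = 1.5, y_clay = 6.
Δz = y_glaze·Δb = 1.5 × (-4) = -6, so new z* = 988.5 − 6 = 982.5.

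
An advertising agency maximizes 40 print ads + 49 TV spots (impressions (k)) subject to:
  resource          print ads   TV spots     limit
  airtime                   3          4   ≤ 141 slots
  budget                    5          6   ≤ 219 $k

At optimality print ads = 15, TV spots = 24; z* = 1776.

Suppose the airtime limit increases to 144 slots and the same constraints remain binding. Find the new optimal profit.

1783.5

At the optimum: airtime uses 141 of 141 (binding); budget uses 219 of 219 (binding).
From A_Bᵀ y = c: 3·y_airtime + 5·y_budget = 40; 4·y_airtime + 6·y_budget = 49.
Solving: y_airtime = 2.5, y_budget = 6.5.
Δz = y_airtime·Δb = 2.5 × (3) = 7.5, so new z* = 1776 + 7.5 = 1783.5.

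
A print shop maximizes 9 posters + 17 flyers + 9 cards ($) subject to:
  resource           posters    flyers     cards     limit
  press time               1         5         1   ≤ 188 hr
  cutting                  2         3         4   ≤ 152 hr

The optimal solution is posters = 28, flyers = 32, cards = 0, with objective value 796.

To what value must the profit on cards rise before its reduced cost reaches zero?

17

Both press time and cutting are binding at x*.
From A_Bᵀ y = c: 1·y_press time + 2·y_cutting = 9; 5·y_press time + 3·y_cutting = 17.
Solving: y_press time = 1, y_cutting = 4.
cards enters the basis when its profit ≥ yᵀa₃ = 1·1 + 4·4 = 17.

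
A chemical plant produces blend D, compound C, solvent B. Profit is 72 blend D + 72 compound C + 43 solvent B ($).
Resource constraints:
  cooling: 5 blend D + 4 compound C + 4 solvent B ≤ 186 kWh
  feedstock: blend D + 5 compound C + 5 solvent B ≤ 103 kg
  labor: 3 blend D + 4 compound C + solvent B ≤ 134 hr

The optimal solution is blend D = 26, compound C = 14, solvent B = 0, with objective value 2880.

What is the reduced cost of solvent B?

At the optimum: cooling uses 186 of 186 (binding); feedstock uses 96 of 103 (slack = 7); labor uses 134 of 134 (binding).
Since feedstock is not tight, its dual is 0.
Dual feasibility on the basic columns requires 5·y_cooling + 3·y_labor = 72, 4·y_cooling + 4·y_labor = 72.
Solving: y_cooling = 9, y_labor = 9.
Reduced cost of solvent B: c₃ − yᵀa₃ = 43 − (9·4 + 9·1) = 43 − 45 = -2.

-2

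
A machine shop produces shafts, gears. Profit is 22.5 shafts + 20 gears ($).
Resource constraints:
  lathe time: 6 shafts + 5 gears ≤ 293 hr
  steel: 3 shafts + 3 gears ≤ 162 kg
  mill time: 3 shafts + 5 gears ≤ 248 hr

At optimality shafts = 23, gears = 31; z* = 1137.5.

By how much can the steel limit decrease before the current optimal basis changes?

Binding constraints: lathe time, steel. The basis is B = [[6,5],[3,3]] with det 3.
Per unit decrease in steel, x* moves by d = (1.6667, -2).
The basis stays optimal until gears reaches 0; allowable decrease = 15.5 kg.

15.5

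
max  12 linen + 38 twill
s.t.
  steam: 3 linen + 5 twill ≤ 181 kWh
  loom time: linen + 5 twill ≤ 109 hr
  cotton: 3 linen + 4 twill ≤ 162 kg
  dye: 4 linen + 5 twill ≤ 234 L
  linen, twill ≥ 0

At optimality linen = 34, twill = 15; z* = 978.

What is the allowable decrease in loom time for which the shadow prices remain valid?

55

Binding constraints: loom time, cotton. The basis is B = [[1,5],[3,4]] with det -11.
Per unit decrease in loom time, x* moves by d = (0.3636, -0.2727).
The basis stays optimal until twill reaches 0; allowable decrease = 55 hr.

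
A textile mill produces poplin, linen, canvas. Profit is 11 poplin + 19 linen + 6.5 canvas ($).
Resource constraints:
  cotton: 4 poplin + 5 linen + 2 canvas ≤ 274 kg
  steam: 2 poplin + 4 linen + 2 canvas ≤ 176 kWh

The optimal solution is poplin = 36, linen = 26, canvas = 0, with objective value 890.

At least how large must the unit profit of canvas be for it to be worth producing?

Both cotton and steam are binding at x*.
The binding rows give the dual system: 4·y_cotton + 2·y_steam = 11 and 5·y_cotton + 4·y_steam = 19.
This yields shadow prices y_cotton = 1, y_steam = 3.5.
canvas enters the basis when its profit ≥ yᵀa₃ = 1·2 + 3.5·2 = 9.

9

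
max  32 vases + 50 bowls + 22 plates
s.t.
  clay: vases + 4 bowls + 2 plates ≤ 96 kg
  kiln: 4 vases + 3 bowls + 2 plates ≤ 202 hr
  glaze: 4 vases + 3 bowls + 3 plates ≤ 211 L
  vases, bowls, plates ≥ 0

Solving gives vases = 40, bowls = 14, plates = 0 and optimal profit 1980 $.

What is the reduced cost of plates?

-6

At the optimum: clay uses 96 of 96 (binding); kiln uses 202 of 202 (binding); glaze uses 202 of 211 (slack = 9).
Slack constraints have shadow price 0 (complementary slackness).
From A_Bᵀ y = c: 1·y_clay + 4·y_kiln = 32; 4·y_clay + 3·y_kiln = 50.
This yields shadow prices y_clay = 8, y_kiln = 6.
Reduced cost of plates: c₃ − yᵀa₃ = 22 − (8·2 + 6·2) = 22 − 28 = -6.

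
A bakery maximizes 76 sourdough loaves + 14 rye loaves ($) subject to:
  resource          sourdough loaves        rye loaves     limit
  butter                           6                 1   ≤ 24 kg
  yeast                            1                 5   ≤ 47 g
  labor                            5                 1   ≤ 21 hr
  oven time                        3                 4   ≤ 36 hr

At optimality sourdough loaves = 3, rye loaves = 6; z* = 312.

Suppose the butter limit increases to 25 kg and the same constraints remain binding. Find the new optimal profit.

318

Binding: butter and labor. Non-binding: yeast (14 unused), oven time (3 unused).
By complementary slackness, y = 0 for the non-binding constraints.
The binding rows give the dual system: 6·y_butter + 5·y_labor = 76 and 1·y_butter + 1·y_labor = 14.
→ y_butter = 6 and y_labor = 8.
Δz = y_butter·Δb = 6 × (1) = 6, so new z* = 312 + 6 = 318.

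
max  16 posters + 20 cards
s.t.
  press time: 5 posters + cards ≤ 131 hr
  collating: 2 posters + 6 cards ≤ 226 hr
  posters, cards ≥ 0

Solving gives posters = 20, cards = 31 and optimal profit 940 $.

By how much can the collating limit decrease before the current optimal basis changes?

Binding constraints: press time, collating. The basis is B = [[5,1],[2,6]] with det 28.
Per unit decrease in collating, x* moves by d = (0.0357, -0.1786).
The basis stays optimal until cards reaches 0; allowable decrease = 173.6 hr.

173.6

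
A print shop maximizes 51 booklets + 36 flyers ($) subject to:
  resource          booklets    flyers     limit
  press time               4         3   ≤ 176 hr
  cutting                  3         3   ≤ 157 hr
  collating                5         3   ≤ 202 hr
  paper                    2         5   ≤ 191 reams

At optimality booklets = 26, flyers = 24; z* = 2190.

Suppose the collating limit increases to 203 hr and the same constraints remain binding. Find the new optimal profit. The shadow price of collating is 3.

2193

Δb = 1, so new z* = 2190 + (3)·(1) = 2190 + 3 = 2193.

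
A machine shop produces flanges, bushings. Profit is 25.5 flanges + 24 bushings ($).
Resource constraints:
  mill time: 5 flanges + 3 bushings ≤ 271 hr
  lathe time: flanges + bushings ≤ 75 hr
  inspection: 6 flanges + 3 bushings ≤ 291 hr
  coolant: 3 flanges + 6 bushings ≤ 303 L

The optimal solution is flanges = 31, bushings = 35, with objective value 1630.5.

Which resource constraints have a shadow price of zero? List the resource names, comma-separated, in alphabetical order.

mill time: 260/271 (slack 11)
lathe time: 66/75 (slack 9)
inspection: 291/291 (binding)
coolant: 303/303 (binding)
By complementary slackness, a constraint with positive slack has shadow price 0 → lathe time, mill time.

lathe time, mill time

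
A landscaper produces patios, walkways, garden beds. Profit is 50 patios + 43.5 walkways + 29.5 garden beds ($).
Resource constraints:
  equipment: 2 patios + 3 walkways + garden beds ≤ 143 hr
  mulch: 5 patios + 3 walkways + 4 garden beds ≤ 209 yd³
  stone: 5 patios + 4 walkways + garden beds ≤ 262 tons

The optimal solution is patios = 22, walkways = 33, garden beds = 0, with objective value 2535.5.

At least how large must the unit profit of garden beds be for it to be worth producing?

Binding: equipment and mulch. Non-binding: stone (20 unused).
Slack constraints have shadow price 0 (complementary slackness).
Dual feasibility on the basic columns requires 2·y_equipment + 5·y_mulch = 50, 3·y_equipment + 3·y_mulch = 43.5.
→ y_equipment = 7.5 and y_mulch = 7.
garden beds enters the basis when its profit ≥ yᵀa₃ = 7.5·1 + 7·4 = 35.5.

35.5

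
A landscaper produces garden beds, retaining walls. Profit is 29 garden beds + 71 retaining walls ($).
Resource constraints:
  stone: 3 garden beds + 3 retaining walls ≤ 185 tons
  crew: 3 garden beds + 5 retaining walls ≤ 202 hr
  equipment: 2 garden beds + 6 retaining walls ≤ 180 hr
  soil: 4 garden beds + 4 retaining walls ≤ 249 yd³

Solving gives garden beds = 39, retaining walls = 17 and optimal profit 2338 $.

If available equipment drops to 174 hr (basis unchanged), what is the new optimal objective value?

2287

Binding: crew and equipment. Non-binding: stone (17 unused), soil (25 unused).
Slack constraints have shadow price 0 (complementary slackness).
From A_Bᵀ y = c: 3·y_crew + 2·y_equipment = 29; 5·y_crew + 6·y_equipment = 71.
Solving: y_crew = 4, y_equipment = 8.5.
Δz = y_equipment·Δb = 8.5 × (-6) = -51, so new z* = 2338 − 51 = 2287.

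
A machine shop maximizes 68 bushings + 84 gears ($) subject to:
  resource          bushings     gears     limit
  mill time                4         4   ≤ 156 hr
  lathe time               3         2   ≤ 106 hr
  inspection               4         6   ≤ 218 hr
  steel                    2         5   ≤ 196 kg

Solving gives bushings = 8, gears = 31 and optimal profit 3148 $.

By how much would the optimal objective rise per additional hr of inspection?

8

Binding: mill time and inspection. Non-binding: lathe time (20 unused), steel (25 unused).
Since lathe time, steel are not tight, their duals are 0.
The binding rows give the dual system: 4·y_mill time + 4·y_inspection = 68 and 4·y_mill time + 6·y_inspection = 84.
→ y_mill time = 9 and y_inspection = 8.
Shadow price of inspection = 8.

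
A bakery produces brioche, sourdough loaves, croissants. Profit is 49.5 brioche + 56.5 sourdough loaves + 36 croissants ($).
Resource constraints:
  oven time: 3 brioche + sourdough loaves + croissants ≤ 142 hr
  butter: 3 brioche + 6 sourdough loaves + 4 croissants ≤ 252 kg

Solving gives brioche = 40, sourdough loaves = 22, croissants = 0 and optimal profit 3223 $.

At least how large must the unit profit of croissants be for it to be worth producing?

40.5

At the optimum: oven time uses 142 of 142 (binding); butter uses 252 of 252 (binding).
The binding rows give the dual system: 3·y_oven time + 3·y_butter = 49.5 and 1·y_oven time + 6·y_butter = 56.5.
→ y_oven time = 8.5 and y_butter = 8.
croissants enters the basis when its profit ≥ yᵀa₃ = 8.5·1 + 8·4 = 40.5.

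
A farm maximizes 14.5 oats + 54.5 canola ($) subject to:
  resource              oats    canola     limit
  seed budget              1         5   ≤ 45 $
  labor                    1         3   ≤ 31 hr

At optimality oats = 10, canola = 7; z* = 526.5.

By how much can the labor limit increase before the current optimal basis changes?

Binding constraints: seed budget, labor. The basis is B = [[1,5],[1,3]] with det -2.
Per unit increase in labor, x* moves by d = (2.5, -0.5).
The basis stays optimal until canola reaches 0; allowable increase = 14 hr.

14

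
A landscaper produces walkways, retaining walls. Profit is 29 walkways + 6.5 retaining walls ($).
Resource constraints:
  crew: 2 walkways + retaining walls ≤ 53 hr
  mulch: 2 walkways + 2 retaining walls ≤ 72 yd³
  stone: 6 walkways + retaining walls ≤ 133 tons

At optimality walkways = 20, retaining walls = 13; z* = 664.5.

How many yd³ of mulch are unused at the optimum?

mulch used = 2·20 + 2·13 = 66; slack = 72 − 66 = 6.

6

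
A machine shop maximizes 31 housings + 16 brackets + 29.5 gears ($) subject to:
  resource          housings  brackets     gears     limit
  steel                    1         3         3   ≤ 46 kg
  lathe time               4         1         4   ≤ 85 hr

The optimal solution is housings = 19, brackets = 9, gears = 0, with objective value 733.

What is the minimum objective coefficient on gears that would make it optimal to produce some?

Check each constraint at x*: steel 46/46 (tight); lathe time 85/85 (tight).
Dual feasibility on the basic columns requires 1·y_steel + 4·y_lathe time = 31, 3·y_steel + 1·y_lathe time = 16.
This yields shadow prices y_steel = 3, y_lathe time = 7.
gears enters the basis when its profit ≥ yᵀa₃ = 3·3 + 7·4 = 37.

37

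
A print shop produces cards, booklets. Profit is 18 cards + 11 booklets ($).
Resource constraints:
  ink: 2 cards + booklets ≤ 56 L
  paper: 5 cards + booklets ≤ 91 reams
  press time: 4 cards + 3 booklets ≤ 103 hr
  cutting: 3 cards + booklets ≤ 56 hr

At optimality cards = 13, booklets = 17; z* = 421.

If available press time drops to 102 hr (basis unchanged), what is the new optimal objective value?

At the optimum: ink uses 43 of 56 (slack = 13); paper uses 82 of 91 (slack = 9); press time uses 103 of 103 (binding); cutting uses 56 of 56 (binding).
By complementary slackness, y = 0 for the non-binding constraints.
From A_Bᵀ y = c: 4·y_press time + 3·y_cutting = 18; 3·y_press time + 1·y_cutting = 11.
Solving: y_press time = 3, y_cutting = 2.
Δz = y_press time·Δb = 3 × (-1) = -3, so new z* = 421 − 3 = 418.

418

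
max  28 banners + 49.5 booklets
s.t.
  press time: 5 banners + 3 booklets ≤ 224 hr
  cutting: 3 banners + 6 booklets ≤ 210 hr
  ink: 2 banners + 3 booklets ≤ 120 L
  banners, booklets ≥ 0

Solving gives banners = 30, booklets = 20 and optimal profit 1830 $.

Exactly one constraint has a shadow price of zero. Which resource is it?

press time

press time: 210/224 (slack 14)
cutting: 210/210 (binding)
ink: 120/120 (binding)
By complementary slackness, a constraint with positive slack has shadow price 0 → press time.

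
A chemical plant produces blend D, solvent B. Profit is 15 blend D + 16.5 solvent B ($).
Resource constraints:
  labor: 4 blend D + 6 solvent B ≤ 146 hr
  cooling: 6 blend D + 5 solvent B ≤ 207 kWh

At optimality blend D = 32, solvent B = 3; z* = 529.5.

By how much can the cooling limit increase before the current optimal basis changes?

12

Binding constraints: labor, cooling. The basis is B = [[4,6],[6,5]] with det -16.
Per unit increase in cooling, x* moves by d = (0.375, -0.25).
The basis stays optimal until solvent B reaches 0; allowable increase = 12 kWh.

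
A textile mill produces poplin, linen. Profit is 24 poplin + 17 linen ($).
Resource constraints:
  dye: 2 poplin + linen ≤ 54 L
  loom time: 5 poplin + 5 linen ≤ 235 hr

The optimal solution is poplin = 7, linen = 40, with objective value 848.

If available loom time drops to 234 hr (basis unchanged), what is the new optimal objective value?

At the optimum: dye uses 54 of 54 (binding); loom time uses 235 of 235 (binding).
Dual feasibility on the basic columns requires 2·y_dye + 5·y_loom time = 24, 1·y_dye + 5·y_loom time = 17.
→ y_dye = 7 and y_loom time = 2.
Δz = y_loom time·Δb = 2 × (-1) = -2, so new z* = 848 − 2 = 846.

846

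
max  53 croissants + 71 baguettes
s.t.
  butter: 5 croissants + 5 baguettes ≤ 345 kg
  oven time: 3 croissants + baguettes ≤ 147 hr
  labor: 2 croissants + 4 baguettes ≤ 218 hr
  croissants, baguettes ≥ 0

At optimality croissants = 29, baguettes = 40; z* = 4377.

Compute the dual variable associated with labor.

Binding: butter and labor. Non-binding: oven time (20 unused).
Slack constraints have shadow price 0 (complementary slackness).
The binding rows give the dual system: 5·y_butter + 2·y_labor = 53 and 5·y_butter + 4·y_labor = 71.
→ y_butter = 7 and y_labor = 9.
Shadow price of labor = 9.

9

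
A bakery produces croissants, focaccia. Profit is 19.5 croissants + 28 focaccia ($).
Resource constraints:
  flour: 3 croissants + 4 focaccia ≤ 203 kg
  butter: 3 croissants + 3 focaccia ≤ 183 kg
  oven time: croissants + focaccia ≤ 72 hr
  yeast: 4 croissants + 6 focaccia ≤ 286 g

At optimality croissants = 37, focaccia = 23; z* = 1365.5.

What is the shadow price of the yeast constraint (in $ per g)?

3

Binding: flour and yeast. Non-binding: butter (3 unused), oven time (12 unused).
By complementary slackness, y = 0 for the non-binding constraints.
From A_Bᵀ y = c: 3·y_flour + 4·y_yeast = 19.5; 4·y_flour + 6·y_yeast = 28.
Solving: y_flour = 2.5, y_yeast = 3.
Shadow price of yeast = 3.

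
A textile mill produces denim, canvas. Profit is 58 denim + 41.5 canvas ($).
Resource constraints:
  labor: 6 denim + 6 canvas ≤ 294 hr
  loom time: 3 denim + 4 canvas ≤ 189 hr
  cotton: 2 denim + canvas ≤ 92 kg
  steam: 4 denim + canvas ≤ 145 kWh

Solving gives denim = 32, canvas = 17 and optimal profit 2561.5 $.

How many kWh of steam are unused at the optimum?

steam used = 4·32 + 1·17 = 145; slack = 145 − 145 = 0.

0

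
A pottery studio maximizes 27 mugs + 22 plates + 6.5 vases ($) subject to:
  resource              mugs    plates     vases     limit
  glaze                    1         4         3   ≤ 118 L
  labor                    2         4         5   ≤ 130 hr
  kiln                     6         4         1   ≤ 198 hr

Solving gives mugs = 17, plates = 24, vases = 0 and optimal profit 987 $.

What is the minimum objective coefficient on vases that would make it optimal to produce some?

At the optimum: glaze uses 113 of 118 (slack = 5); labor uses 130 of 130 (binding); kiln uses 198 of 198 (binding).
By complementary slackness, y = 0 for the non-binding constraint.
From A_Bᵀ y = c: 2·y_labor + 6·y_kiln = 27; 4·y_labor + 4·y_kiln = 22.
Solving: y_labor = 1.5, y_kiln = 4.
vases enters the basis when its profit ≥ yᵀa₃ = 1.5·5 + 4·1 = 11.5.

11.5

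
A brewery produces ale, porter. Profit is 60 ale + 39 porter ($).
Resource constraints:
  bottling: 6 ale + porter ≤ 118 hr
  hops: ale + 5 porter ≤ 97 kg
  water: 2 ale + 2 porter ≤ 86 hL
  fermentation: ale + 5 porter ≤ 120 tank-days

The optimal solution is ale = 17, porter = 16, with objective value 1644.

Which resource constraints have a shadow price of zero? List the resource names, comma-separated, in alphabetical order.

bottling: 118/118 (binding)
hops: 97/97 (binding)
water: 66/86 (slack 20)
fermentation: 97/120 (slack 23)
By complementary slackness, a constraint with positive slack has shadow price 0 → fermentation, water.

fermentation, water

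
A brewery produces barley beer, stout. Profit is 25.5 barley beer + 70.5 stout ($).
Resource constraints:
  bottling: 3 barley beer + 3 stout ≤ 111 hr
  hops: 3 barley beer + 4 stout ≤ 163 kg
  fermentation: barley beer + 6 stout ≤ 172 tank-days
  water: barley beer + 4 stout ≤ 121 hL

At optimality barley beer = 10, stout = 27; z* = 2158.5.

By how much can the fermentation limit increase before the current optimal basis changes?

5

Binding constraints: bottling, fermentation. The basis is B = [[3,3],[1,6]] with det 15.
Per unit increase in fermentation, x* moves by d = (-0.2, 0.2).
The basis stays optimal until water becomes binding; allowable increase = 5 tank-days.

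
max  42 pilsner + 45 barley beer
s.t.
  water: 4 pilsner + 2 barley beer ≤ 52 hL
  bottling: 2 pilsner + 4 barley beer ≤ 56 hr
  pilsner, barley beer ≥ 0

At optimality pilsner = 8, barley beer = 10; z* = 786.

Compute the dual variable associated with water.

6.5

At the optimum: water uses 52 of 52 (binding); bottling uses 56 of 56 (binding).
From A_Bᵀ y = c: 4·y_water + 2·y_bottling = 42; 2·y_water + 4·y_bottling = 45.
Solving: y_water = 6.5, y_bottling = 8.
Shadow price of water = 6.5.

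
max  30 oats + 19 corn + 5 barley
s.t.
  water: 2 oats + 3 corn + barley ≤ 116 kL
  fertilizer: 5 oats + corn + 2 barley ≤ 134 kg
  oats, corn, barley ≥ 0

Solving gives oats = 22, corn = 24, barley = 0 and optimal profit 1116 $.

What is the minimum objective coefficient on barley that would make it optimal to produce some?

13

Check each constraint at x*: water 116/116 (tight); fertilizer 134/134 (tight).
The binding rows give the dual system: 2·y_water + 5·y_fertilizer = 30 and 3·y_water + 1·y_fertilizer = 19.
→ y_water = 5 and y_fertilizer = 4.
barley enters the basis when its profit ≥ yᵀa₃ = 5·1 + 4·2 = 13.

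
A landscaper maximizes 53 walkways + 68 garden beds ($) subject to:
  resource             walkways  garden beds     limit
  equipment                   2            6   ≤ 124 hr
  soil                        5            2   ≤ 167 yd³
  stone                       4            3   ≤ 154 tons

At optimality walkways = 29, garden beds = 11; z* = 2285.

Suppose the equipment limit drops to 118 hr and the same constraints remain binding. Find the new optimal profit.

2231

Binding: equipment and soil. Non-binding: stone (5 unused).
By complementary slackness, y = 0 for the non-binding constraint.
Dual feasibility on the basic columns requires 2·y_equipment + 5·y_soil = 53, 6·y_equipment + 2·y_soil = 68.
→ y_equipment = 9 and y_soil = 7.
Δz = y_equipment·Δb = 9 × (-6) = -54, so new z* = 2285 − 54 = 2231.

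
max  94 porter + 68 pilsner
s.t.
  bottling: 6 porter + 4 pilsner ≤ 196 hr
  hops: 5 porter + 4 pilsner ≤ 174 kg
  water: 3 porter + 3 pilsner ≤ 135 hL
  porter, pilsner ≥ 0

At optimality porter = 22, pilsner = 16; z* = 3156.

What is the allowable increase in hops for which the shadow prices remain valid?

14

Binding constraints: bottling, hops. The basis is B = [[6,4],[5,4]] with det 4.
Per unit increase in hops, x* moves by d = (-1, 1.5).
The basis stays optimal until water becomes binding; allowable increase = 14 kg.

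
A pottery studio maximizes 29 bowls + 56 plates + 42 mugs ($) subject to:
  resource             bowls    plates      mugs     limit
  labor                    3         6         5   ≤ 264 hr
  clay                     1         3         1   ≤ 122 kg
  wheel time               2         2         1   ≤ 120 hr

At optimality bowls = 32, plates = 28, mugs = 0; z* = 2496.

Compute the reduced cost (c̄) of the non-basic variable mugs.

Check each constraint at x*: labor 264/264 (tight); clay 116/122 (slack 6); wheel time 120/120 (tight).
Since clay is not tight, its dual is 0.
From A_Bᵀ y = c: 3·y_labor + 2·y_wheel time = 29; 6·y_labor + 2·y_wheel time = 56.
Solving: y_labor = 9, y_wheel time = 1.
Reduced cost of mugs: c₃ − yᵀa₃ = 42 − (9·5 + 1·1) = 42 − 46 = -4.

-4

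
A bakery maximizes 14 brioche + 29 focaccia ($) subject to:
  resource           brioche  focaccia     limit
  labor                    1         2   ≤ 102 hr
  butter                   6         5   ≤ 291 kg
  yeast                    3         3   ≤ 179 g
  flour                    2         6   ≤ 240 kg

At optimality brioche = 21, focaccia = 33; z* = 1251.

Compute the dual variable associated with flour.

Binding: butter and flour. Non-binding: labor (15 unused), yeast (17 unused).
By complementary slackness, y = 0 for the non-binding constraints.
Dual feasibility on the basic columns requires 6·y_butter + 2·y_flour = 14, 5·y_butter + 6·y_flour = 29.
Solving: y_butter = 1, y_flour = 4.
Shadow price of flour = 4.

4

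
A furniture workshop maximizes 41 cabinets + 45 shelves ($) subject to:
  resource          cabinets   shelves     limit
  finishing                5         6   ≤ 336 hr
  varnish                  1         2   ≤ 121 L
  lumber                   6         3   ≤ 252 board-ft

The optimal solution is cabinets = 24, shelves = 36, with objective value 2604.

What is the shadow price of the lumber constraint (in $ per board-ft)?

1

Check each constraint at x*: finishing 336/336 (tight); varnish 96/121 (slack 25); lumber 252/252 (tight).
Since varnish is not tight, its dual is 0.
From A_Bᵀ y = c: 5·y_finishing + 6·y_lumber = 41; 6·y_finishing + 3·y_lumber = 45.
Solving: y_finishing = 7, y_lumber = 1.
Shadow price of lumber = 1.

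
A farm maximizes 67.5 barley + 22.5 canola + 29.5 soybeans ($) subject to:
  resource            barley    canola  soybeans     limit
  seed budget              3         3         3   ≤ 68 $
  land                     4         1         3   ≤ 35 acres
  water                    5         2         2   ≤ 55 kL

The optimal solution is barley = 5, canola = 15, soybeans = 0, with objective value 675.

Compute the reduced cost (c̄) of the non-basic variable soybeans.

Check each constraint at x*: seed budget 60/68 (slack 8); land 35/35 (tight); water 55/55 (tight).
Since seed budget is not tight, its dual is 0.
From A_Bᵀ y = c: 4·y_land + 5·y_water = 67.5; 1·y_land + 2·y_water = 22.5.
→ y_land = 7.5 and y_water = 7.5.
Reduced cost of soybeans: c₃ − yᵀa₃ = 29.5 − (7.5·3 + 7.5·2) = 29.5 − 37.5 = -8.

-8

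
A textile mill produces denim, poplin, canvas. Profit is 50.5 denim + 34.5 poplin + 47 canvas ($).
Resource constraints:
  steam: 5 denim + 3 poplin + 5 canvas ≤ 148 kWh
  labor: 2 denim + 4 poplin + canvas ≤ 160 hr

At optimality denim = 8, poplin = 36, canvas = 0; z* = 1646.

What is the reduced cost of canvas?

Check each constraint at x*: steam 148/148 (tight); labor 160/160 (tight).
Dual feasibility on the basic columns requires 5·y_steam + 2·y_labor = 50.5, 3·y_steam + 4·y_labor = 34.5.
→ y_steam = 9.5 and y_labor = 1.5.
Reduced cost of canvas: c₃ − yᵀa₃ = 47 − (9.5·5 + 1.5·1) = 47 − 49 = -2.

-2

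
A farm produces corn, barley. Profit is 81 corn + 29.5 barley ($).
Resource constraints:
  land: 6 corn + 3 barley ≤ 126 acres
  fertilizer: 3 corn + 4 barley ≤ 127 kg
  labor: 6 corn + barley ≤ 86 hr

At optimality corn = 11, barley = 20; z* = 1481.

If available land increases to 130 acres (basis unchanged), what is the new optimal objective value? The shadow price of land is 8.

Δb = 4, so new z* = 1481 + (8)·(4) = 1481 + 32 = 1513.

1513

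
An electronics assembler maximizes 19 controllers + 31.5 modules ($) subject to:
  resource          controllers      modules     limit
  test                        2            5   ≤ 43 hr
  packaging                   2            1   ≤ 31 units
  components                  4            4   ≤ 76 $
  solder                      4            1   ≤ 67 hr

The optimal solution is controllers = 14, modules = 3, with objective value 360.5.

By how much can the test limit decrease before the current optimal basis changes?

Binding constraints: test, packaging. The basis is B = [[2,5],[2,1]] with det -8.
Per unit decrease in test, x* moves by d = (0.125, -0.25).
The basis stays optimal until modules reaches 0; allowable decrease = 12 hr.

12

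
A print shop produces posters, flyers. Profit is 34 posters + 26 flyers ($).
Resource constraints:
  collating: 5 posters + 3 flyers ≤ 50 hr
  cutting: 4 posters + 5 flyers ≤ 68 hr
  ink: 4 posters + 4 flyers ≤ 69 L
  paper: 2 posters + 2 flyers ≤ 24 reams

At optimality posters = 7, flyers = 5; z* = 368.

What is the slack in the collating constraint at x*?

collating used = 5·7 + 3·5 = 50; slack = 50 − 50 = 0.

0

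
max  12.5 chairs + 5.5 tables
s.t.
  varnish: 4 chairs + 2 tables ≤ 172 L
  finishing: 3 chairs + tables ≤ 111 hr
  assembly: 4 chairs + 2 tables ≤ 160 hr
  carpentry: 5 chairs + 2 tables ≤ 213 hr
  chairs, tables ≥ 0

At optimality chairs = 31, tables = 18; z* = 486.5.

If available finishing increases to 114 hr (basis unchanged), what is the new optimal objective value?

491

Check each constraint at x*: varnish 160/172 (slack 12); finishing 111/111 (tight); assembly 160/160 (tight); carpentry 191/213 (slack 22).
By complementary slackness, y = 0 for the non-binding constraints.
From A_Bᵀ y = c: 3·y_finishing + 4·y_assembly = 12.5; 1·y_finishing + 2·y_assembly = 5.5.
This yields shadow prices y_finishing = 1.5, y_assembly = 2.
Δz = y_finishing·Δb = 1.5 × (3) = 4.5, so new z* = 486.5 + 4.5 = 491.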